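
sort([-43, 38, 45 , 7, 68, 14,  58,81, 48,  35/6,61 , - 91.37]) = [ -91.37, - 43,35/6,  7, 14,38 , 45,48,58,61,68 , 81]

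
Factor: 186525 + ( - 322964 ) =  - 19^1* 43^1 * 167^1 = -136439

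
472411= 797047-324636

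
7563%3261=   1041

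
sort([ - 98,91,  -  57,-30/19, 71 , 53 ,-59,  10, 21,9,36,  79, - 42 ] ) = [- 98, - 59, - 57,-42,-30/19, 9,  10 , 21,36,53 , 71, 79,91]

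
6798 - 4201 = 2597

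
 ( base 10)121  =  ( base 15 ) 81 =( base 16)79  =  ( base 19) 67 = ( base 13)94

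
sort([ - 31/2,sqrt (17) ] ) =[ - 31/2,  sqrt( 17 )]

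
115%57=1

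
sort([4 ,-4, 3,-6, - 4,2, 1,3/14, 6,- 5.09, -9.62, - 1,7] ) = [ - 9.62,-6,-5.09, - 4, - 4,-1, 3/14, 1, 2, 3, 4, 6, 7]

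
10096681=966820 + 9129861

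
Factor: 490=2^1*5^1*7^2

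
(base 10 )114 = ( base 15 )79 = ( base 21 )59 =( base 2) 1110010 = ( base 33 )3f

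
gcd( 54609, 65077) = 1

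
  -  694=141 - 835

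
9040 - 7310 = 1730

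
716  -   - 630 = 1346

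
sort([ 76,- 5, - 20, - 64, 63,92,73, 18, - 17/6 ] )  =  [ - 64, - 20, - 5, - 17/6, 18, 63,73,76,92 ]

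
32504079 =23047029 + 9457050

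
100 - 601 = - 501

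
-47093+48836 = 1743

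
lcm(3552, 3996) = 31968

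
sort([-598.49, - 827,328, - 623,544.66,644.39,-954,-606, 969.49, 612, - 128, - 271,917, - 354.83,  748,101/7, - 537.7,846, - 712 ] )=[ - 954, - 827 , - 712, - 623, - 606, -598.49, - 537.7, - 354.83, - 271, - 128,101/7, 328,544.66, 612,644.39,748,846,917,969.49]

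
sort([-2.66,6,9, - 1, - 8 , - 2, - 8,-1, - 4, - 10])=[  -  10, - 8, - 8, - 4, - 2.66, - 2, - 1, - 1, 6,9] 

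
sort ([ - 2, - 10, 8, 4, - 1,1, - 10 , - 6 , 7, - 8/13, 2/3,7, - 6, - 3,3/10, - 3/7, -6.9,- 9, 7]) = [ - 10, - 10,-9, - 6.9,  -  6,-6, - 3, - 2, - 1, - 8/13, - 3/7,  3/10, 2/3,1, 4 , 7,7,  7,  8]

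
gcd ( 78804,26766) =18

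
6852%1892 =1176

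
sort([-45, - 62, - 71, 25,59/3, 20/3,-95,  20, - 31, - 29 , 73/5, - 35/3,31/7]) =[ - 95, -71,-62, - 45, - 31,- 29,  -  35/3 , 31/7, 20/3, 73/5,59/3,20,  25]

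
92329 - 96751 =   -  4422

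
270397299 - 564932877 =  - 294535578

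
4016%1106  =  698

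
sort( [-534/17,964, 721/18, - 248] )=[-248,- 534/17, 721/18,964 ] 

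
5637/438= 1879/146 = 12.87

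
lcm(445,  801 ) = 4005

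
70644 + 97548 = 168192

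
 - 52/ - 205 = 52/205 = 0.25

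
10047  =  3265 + 6782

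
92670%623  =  466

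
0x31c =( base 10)796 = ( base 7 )2215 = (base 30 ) QG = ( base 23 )1be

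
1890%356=110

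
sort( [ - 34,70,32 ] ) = [ - 34, 32, 70] 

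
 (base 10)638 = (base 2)1001111110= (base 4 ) 21332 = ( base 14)338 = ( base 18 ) 1h8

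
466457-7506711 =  - 7040254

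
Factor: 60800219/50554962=2^( - 1 )*3^( - 3)*936203^ ( - 1) * 60800219^1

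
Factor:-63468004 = -2^2*17^1* 601^1 * 1553^1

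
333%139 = 55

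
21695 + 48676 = 70371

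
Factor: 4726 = 2^1*17^1 * 139^1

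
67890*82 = 5566980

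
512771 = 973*527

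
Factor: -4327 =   -  4327^1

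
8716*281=2449196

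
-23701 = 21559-45260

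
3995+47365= 51360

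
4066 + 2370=6436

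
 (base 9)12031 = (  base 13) 3880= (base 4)1331233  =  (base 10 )8047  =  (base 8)17557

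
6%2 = 0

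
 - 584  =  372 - 956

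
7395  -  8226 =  - 831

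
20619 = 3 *6873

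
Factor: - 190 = -2^1*5^1*19^1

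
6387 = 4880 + 1507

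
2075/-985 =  - 3 + 176/197 = -  2.11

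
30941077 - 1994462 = 28946615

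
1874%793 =288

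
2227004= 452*4927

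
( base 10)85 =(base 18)4d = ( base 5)320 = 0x55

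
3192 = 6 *532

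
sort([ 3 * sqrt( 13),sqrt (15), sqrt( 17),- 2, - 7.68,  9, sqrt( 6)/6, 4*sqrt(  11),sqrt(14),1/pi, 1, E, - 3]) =[ -7.68, - 3 , - 2,1/pi, sqrt( 6) /6, 1,E,  sqrt( 14), sqrt (15),sqrt( 17),9, 3*sqrt (13),4 *sqrt( 11 )]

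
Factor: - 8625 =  - 3^1*5^3*23^1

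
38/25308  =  1/666 = 0.00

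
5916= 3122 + 2794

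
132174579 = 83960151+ 48214428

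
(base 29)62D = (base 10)5117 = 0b1001111111101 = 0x13FD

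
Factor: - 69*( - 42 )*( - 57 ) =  - 2^1 *3^3*7^1 * 19^1*23^1 = - 165186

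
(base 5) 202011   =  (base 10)6506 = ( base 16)196A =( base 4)1211222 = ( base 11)4985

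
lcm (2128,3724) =14896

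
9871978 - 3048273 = 6823705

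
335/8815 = 67/1763 = 0.04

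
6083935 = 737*8255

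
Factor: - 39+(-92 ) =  - 131 = - 131^1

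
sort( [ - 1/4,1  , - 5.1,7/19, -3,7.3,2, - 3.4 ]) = [ - 5.1, - 3.4,  -  3, - 1/4,7/19,1,  2, 7.3]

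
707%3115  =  707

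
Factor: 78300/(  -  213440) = - 135/368=- 2^ (  -  4)*  3^3 *5^1 * 23^( - 1) 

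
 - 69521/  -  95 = 3659/5 = 731.80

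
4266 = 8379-4113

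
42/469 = 6/67 = 0.09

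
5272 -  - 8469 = 13741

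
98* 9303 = 911694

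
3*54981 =164943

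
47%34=13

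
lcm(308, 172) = 13244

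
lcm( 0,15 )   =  0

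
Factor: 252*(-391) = - 98532 = -2^2 * 3^2*7^1*17^1*23^1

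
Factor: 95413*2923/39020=2^( - 2)*5^( - 1)*37^1*79^1* 1951^(-1)*95413^1  =  278892199/39020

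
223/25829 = 223/25829 = 0.01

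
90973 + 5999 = 96972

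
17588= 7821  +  9767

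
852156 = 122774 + 729382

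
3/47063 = 3/47063 = 0.00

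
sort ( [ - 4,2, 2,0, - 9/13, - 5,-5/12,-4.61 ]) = [ - 5, - 4.61, - 4, - 9/13, - 5/12,  0,  2,2] 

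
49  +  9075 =9124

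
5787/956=5787/956=6.05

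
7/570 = 7/570=0.01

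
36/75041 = 36/75041 = 0.00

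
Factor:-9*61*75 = - 3^3*5^2*61^1 = -  41175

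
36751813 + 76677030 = 113428843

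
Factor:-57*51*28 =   -  81396  =  - 2^2*3^2*7^1*17^1*19^1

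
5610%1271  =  526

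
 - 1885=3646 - 5531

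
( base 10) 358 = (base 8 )546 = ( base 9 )437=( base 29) ca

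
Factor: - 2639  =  -7^1*13^1*29^1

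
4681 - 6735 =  - 2054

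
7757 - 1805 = 5952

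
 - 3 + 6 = 3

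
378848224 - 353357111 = 25491113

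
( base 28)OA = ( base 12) 48a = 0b1010101010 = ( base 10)682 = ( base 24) 14a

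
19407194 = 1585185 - -17822009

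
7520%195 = 110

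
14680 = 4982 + 9698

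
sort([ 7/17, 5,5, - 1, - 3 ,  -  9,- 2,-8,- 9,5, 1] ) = [ - 9, - 9,-8, - 3,-2,  -  1,7/17,1, 5,5,5] 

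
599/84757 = 599/84757 = 0.01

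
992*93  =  92256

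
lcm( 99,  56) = 5544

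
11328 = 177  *64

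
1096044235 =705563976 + 390480259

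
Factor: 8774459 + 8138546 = 5^1*73^1*46337^1 = 16913005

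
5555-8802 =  - 3247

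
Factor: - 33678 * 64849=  - 2183984622 = - 2^1*3^2*1871^1*64849^1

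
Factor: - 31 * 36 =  - 2^2  *3^2*31^1 = -1116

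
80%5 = 0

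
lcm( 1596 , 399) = 1596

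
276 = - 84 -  - 360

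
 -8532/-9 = 948  +  0/1 = 948.00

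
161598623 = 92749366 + 68849257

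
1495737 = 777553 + 718184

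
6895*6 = 41370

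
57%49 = 8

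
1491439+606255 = 2097694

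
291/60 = 4 + 17/20 = 4.85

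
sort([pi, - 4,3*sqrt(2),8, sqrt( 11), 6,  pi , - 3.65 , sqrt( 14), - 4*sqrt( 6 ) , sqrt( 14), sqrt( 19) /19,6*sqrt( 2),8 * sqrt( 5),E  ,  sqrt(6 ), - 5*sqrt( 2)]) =[ - 4 * sqrt(6), - 5 * sqrt( 2 ) , - 4, - 3.65,sqrt (19 )/19,sqrt (6),E,pi, pi,sqrt( 11), sqrt( 14 ),sqrt(14 ) , 3*sqrt( 2 ), 6, 8,6*sqrt( 2), 8*sqrt( 5 ) ]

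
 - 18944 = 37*( - 512 )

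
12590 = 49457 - 36867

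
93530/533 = 93530/533 = 175.48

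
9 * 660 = 5940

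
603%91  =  57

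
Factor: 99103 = 99103^1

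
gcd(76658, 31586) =2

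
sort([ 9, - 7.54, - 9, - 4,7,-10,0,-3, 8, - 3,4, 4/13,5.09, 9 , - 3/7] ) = [ - 10, - 9,-7.54, - 4, - 3, - 3,  -  3/7, 0,4/13, 4,5.09,7,8,9,  9] 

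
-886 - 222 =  - 1108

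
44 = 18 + 26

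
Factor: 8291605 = 5^1 *7^1*241^1*983^1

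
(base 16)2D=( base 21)23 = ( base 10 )45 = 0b101101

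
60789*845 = 51366705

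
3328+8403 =11731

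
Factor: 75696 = 2^4*3^1 * 19^1*83^1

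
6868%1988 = 904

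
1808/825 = 2 + 158/825 = 2.19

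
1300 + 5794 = 7094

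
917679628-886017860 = 31661768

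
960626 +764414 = 1725040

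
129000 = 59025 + 69975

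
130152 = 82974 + 47178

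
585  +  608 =1193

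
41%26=15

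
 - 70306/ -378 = 185+188/189 = 185.99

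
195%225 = 195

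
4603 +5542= 10145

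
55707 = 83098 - 27391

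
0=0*46553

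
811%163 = 159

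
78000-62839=15161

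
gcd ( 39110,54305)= 5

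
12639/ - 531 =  - 4213/177 = - 23.80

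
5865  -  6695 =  - 830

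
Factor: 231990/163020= 37/26 = 2^(  -  1 )*13^(- 1 )*37^1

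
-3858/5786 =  - 1+964/2893 = - 0.67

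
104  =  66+38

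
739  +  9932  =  10671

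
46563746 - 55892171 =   -  9328425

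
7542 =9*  838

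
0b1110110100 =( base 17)34D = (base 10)948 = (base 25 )1cn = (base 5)12243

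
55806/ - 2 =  - 27903/1 = -27903.00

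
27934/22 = 13967/11= 1269.73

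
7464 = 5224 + 2240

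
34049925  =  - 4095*( - 8315)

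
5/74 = 5/74=0.07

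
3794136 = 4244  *894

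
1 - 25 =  - 24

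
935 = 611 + 324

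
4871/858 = 4871/858  =  5.68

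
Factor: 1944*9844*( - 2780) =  - 53200126080  =  - 2^7*3^5*5^1*23^1*107^1*139^1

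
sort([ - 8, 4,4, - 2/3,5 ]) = [ - 8, - 2/3,4,4,  5 ] 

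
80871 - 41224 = 39647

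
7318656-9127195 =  - 1808539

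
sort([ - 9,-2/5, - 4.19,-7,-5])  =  [ - 9, - 7, - 5,-4.19, - 2/5]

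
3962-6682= -2720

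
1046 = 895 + 151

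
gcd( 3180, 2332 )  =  212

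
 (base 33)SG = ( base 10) 940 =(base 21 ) 22g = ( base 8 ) 1654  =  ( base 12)664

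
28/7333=28/7333  =  0.00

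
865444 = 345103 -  - 520341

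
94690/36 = 2630 + 5/18 = 2630.28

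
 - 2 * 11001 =-22002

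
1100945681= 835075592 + 265870089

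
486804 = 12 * 40567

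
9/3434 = 9/3434 = 0.00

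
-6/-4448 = 3/2224= 0.00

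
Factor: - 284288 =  - 2^7 * 2221^1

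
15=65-50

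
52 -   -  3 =55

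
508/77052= 127/19263 = 0.01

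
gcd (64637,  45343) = 1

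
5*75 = 375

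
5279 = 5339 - 60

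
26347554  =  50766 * 519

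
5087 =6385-1298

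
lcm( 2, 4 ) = 4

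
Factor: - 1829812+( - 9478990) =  - 11308802=   - 2^1*137^1 * 149^1* 277^1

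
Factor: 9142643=9142643^1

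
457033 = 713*641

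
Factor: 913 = 11^1*83^1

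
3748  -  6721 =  - 2973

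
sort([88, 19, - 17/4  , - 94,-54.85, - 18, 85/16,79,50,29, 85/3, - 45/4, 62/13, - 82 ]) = [-94 ,-82, - 54.85, - 18, - 45/4, - 17/4, 62/13, 85/16, 19,85/3 , 29 , 50, 79, 88 ] 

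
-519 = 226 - 745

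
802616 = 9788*82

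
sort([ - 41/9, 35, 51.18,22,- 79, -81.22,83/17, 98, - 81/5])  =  [ - 81.22, - 79,  -  81/5,-41/9,83/17, 22,35, 51.18,98] 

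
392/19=20 + 12/19  =  20.63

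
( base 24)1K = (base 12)38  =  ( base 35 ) 19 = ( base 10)44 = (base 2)101100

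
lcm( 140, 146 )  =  10220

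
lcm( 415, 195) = 16185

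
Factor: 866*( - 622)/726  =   - 2^1* 3^(-1)*  11^( - 2)*311^1*433^1 = - 269326/363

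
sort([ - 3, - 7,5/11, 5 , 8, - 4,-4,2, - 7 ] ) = [ - 7,-7,-4 , - 4, - 3,5/11,2, 5, 8] 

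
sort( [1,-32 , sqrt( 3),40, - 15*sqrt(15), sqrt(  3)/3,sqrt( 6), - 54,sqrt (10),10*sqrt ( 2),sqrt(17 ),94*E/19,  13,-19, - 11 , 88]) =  [ -15*sqrt( 15), - 54,-32, - 19, - 11, sqrt ( 3) /3, 1, sqrt(3),  sqrt (6), sqrt ( 10), sqrt(17 ) , 13,94*E/19,  10*sqrt( 2),40, 88 ] 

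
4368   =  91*48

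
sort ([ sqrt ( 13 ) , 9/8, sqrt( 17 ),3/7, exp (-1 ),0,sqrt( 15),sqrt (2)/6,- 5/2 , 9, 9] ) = [-5/2,0, sqrt( 2 )/6,exp( - 1),3/7,  9/8,  sqrt( 13),sqrt ( 15 ),sqrt( 17 ), 9,9 ] 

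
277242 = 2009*138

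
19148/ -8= - 4787/2 = -  2393.50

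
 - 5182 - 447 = - 5629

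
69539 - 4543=64996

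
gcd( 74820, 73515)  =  435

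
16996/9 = 16996/9=1888.44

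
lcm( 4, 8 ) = 8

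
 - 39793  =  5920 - 45713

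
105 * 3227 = 338835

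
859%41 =39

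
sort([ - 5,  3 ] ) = [ - 5, 3 ]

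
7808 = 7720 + 88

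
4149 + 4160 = 8309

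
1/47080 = 1/47080 =0.00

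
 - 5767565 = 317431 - 6084996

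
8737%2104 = 321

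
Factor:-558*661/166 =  - 3^2*31^1 *83^( - 1 )*661^1 = - 184419/83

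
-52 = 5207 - 5259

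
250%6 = 4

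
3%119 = 3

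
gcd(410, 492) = 82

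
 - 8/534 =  - 4/267 = - 0.01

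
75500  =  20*3775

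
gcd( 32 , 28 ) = 4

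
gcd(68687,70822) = 1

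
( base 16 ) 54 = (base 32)2k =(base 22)3I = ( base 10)84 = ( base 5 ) 314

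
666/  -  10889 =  - 1 + 10223/10889 =- 0.06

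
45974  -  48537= - 2563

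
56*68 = 3808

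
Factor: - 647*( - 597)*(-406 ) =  - 156821154 = -2^1*3^1*7^1*29^1 * 199^1*647^1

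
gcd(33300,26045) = 5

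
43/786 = 43/786 = 0.05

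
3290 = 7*470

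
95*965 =91675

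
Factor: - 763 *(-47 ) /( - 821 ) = -7^1*47^1  *109^1*821^( - 1 ) = - 35861/821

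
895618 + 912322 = 1807940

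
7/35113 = 7/35113 = 0.00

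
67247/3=22415+ 2/3 = 22415.67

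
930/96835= 186/19367=0.01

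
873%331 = 211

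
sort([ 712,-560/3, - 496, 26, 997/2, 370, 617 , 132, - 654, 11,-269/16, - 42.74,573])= [ - 654, - 496,-560/3, - 42.74, - 269/16,11 , 26,132,  370,  997/2, 573,  617 , 712 ] 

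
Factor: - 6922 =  - 2^1 * 3461^1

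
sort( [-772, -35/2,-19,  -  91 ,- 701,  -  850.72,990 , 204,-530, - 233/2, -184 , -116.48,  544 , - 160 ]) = [ - 850.72 , -772,-701,-530, - 184 , - 160,  -  233/2,- 116.48, - 91  , -19,-35/2,204,544, 990]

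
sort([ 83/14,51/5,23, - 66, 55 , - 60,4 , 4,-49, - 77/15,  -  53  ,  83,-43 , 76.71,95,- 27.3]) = [- 66, - 60,  -  53, - 49, - 43, - 27.3, - 77/15,4 , 4,83/14, 51/5,  23, 55, 76.71,83, 95 ]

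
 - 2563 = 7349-9912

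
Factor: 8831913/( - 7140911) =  - 3^1 * 2943971^1*7140911^ ( - 1) 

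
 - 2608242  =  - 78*33439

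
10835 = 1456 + 9379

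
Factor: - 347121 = - 3^2*38569^1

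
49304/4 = 12326=12326.00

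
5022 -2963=2059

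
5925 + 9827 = 15752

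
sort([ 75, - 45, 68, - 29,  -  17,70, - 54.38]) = [ - 54.38,- 45, - 29 , - 17,68, 70,75 ] 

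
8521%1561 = 716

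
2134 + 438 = 2572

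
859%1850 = 859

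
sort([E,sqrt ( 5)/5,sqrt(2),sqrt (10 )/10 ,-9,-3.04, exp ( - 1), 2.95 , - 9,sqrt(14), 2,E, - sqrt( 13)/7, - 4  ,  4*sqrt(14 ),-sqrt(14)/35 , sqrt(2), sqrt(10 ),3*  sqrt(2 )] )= [  -  9, - 9, - 4, - 3.04,-sqrt(13)/7, - sqrt(14)/35, sqrt(10)/10, exp( - 1 ), sqrt( 5)/5  ,  sqrt( 2), sqrt (2), 2, E, E,  2.95, sqrt (10),sqrt(14),3*sqrt(2),4*sqrt(14) ]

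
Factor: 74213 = 47^1*1579^1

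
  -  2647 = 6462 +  - 9109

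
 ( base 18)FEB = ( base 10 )5123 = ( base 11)3938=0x1403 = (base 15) 17B8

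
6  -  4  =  2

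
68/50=1 + 9/25 = 1.36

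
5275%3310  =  1965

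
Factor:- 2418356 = -2^2*604589^1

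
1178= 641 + 537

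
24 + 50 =74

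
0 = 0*8734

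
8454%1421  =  1349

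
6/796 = 3/398 = 0.01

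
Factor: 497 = 7^1*71^1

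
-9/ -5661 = 1/629 = 0.00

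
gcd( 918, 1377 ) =459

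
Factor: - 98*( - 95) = 9310 = 2^1 * 5^1*7^2*19^1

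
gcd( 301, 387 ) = 43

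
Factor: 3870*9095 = 35197650 = 2^1 * 3^2* 5^2 *17^1 * 43^1*107^1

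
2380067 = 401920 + 1978147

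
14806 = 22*673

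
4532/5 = 906 + 2/5 =906.40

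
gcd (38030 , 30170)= 10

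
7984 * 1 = 7984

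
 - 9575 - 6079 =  - 15654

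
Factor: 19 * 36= 684 = 2^2*3^2*19^1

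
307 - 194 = 113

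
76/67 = 1 + 9/67 = 1.13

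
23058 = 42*549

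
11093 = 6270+4823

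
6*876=5256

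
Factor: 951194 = 2^1*475597^1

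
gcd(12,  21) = 3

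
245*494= 121030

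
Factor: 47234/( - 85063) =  - 226/407 =- 2^1  *  11^( - 1 )*37^(- 1)*113^1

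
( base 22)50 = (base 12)92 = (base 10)110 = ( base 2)1101110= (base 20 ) 5A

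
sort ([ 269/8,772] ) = [269/8, 772] 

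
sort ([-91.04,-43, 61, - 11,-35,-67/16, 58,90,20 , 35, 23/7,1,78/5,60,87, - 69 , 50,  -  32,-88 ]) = [ - 91.04 ,-88,  -  69, - 43,  -  35, - 32 , -11, - 67/16, 1,23/7,78/5, 20,35,50,58,  60,61,87,90 ]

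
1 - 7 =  - 6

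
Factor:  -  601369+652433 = 51064 = 2^3*13^1*491^1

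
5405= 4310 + 1095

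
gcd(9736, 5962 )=2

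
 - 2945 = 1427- 4372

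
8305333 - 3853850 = 4451483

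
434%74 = 64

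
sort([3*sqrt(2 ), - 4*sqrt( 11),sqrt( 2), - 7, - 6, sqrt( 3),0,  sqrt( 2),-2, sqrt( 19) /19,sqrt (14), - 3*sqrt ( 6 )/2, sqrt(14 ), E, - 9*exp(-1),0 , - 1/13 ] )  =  [ - 4 * sqrt(11),  -  7, - 6, - 3 * sqrt( 6)/2,  -  9*  exp(-1 ), - 2,-1/13,0, 0,sqrt( 19)/19, sqrt( 2), sqrt( 2), sqrt (3), E,  sqrt( 14), sqrt(14) , 3 * sqrt( 2 ) ] 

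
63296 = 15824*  4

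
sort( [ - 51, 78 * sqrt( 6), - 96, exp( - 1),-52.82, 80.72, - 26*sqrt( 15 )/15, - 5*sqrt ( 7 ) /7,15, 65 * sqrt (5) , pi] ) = [ - 96,-52.82, - 51, - 26 *sqrt(15)/15, - 5* sqrt(7)/7, exp ( - 1),pi , 15, 80.72, 65*sqrt(5),78*sqrt(6 )]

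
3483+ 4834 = 8317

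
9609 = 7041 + 2568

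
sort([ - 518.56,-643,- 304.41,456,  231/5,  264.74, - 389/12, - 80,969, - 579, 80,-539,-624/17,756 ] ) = [ - 643,- 579, - 539, - 518.56,-304.41, - 80, - 624/17,-389/12,231/5, 80,264.74, 456, 756, 969 ]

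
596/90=6 + 28/45 =6.62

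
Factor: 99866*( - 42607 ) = -4254990662 = - 2^1*13^1 * 23^1*137^1*167^1*311^1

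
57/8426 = 57/8426 = 0.01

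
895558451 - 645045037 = 250513414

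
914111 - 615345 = 298766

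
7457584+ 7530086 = 14987670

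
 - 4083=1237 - 5320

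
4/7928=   1/1982 = 0.00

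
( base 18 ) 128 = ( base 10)368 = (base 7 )1034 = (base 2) 101110000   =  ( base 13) 224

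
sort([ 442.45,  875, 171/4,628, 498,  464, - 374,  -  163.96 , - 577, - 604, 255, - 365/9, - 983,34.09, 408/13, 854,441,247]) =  [ - 983, - 604, - 577, - 374, - 163.96, - 365/9,408/13, 34.09, 171/4, 247, 255, 441,  442.45,  464,498 , 628, 854,875 ]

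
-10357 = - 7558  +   - 2799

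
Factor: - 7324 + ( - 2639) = -9963 = - 3^5*41^1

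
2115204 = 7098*298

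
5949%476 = 237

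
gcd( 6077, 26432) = 59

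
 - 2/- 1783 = 2/1783 = 0.00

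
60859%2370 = 1609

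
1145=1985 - 840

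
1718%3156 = 1718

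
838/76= 419/38  =  11.03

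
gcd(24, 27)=3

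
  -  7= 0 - 7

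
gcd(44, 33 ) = 11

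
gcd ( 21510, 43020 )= 21510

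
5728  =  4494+1234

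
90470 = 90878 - 408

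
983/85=11 + 48/85= 11.56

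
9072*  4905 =44498160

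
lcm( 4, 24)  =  24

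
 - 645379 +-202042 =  - 847421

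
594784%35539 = 26160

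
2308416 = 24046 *96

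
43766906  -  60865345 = -17098439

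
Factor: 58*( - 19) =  - 2^1 * 19^1*29^1= - 1102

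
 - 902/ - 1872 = 451/936 =0.48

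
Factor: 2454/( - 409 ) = -2^1*3^1=-6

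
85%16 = 5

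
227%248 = 227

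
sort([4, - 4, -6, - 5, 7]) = [ - 6,- 5, - 4,4 , 7 ]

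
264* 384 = 101376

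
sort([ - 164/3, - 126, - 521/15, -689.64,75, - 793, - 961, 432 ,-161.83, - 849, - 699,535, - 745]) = [ - 961, - 849,  -  793,  -  745 , - 699, - 689.64,-161.83, - 126, - 164/3, -521/15, 75,432, 535]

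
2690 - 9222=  - 6532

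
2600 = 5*520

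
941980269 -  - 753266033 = 1695246302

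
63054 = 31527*2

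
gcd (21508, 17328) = 76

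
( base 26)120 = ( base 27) QQ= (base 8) 1330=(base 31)NF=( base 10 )728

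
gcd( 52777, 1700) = 1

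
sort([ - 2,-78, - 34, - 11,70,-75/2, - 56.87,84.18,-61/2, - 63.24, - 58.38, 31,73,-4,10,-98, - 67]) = [ -98,-78, - 67,-63.24,-58.38,-56.87,-75/2,-34,  -  61/2, - 11,-4,-2,10,  31,70,73,84.18]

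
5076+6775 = 11851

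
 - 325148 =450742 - 775890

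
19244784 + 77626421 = 96871205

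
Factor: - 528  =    -  2^4*3^1*11^1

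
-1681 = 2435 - 4116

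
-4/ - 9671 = 4/9671 = 0.00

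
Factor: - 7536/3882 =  - 1256/647  =  - 2^3*157^1*647^( - 1 ) 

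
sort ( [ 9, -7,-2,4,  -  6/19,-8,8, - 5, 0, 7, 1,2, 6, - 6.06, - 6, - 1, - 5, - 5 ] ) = [-8 ,-7, -6.06, - 6,-5, - 5, - 5,- 2, - 1,-6/19, 0, 1,2, 4, 6,7, 8,9 ]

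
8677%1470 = 1327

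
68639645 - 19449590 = 49190055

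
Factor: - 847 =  - 7^1*11^2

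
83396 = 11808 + 71588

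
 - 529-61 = - 590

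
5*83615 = 418075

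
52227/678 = 17409/226 = 77.03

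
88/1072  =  11/134= 0.08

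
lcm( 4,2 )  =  4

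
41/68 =41/68 = 0.60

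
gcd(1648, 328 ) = 8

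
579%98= 89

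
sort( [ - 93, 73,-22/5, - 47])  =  [ - 93,  -  47,- 22/5,73]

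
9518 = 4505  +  5013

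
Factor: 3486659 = 11^1*563^2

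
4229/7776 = 4229/7776 = 0.54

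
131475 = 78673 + 52802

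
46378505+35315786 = 81694291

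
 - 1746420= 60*(-29107)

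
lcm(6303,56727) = 56727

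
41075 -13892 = 27183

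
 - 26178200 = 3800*(-6889)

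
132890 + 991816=1124706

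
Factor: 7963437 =3^1*79^1 * 33601^1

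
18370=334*55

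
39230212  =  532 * 73741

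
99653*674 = 67166122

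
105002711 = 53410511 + 51592200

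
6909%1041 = 663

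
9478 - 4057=5421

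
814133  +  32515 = 846648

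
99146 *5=495730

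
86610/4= 43305/2 = 21652.50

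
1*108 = 108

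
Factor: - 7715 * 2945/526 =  - 22720675/526 = -  2^( - 1 )*5^2*19^1*31^1*263^( -1 )*1543^1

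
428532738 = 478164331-49631593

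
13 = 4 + 9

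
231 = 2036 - 1805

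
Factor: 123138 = 2^1*3^2*6841^1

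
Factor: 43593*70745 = 3^1 *5^1*11^1*1321^1*14149^1 = 3083986785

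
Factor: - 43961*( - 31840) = 2^5*5^1 * 199^1*43961^1  =  1399718240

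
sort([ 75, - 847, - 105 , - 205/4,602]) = [ - 847, - 105, - 205/4,75, 602]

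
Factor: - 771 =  - 3^1*257^1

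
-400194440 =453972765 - 854167205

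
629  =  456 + 173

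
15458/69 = 15458/69 = 224.03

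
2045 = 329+1716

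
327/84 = 3 + 25/28=3.89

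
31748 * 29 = 920692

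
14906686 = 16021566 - 1114880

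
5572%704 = 644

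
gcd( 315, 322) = 7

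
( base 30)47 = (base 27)4j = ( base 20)67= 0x7f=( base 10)127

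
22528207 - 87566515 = -65038308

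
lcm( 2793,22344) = 22344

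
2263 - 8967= - 6704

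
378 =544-166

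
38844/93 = 417+ 21/31 = 417.68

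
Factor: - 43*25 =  - 5^2 *43^1 = -  1075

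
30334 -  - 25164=55498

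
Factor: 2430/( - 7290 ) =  - 3^( - 1 ) = -1/3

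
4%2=0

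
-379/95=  - 4+1/95 = -  3.99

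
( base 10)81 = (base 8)121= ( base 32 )2h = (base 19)45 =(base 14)5B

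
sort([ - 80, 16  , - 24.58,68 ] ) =[ - 80, -24.58, 16,68 ]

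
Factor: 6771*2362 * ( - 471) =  - 7532751042 = - 2^1 *3^2*37^1 * 61^1*157^1*1181^1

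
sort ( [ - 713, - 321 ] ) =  [ - 713 , - 321] 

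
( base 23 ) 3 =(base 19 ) 3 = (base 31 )3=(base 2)11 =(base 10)3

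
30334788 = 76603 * 396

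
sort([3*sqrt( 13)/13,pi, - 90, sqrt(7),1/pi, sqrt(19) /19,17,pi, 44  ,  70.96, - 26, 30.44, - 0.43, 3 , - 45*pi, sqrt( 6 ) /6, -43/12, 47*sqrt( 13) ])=[ - 45*pi,  -  90, - 26, - 43/12, - 0.43, sqrt(19)/19, 1/pi , sqrt( 6 ) /6 , 3*sqrt (13)/13,sqrt(7), 3 , pi, pi, 17,30.44,44,70.96, 47*sqrt(13) ] 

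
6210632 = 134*46348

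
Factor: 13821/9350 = 2^( - 1)*3^1*5^( - 2)*11^ ( - 1)*271^1 = 813/550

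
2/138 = 1/69 = 0.01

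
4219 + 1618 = 5837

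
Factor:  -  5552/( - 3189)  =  2^4*3^( - 1 )*347^1*1063^( - 1) 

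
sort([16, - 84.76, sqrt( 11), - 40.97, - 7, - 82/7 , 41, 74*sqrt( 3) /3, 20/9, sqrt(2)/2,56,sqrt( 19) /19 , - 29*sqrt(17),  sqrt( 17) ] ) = [  -  29*sqrt( 17), - 84.76, - 40.97 ,-82/7, - 7,sqrt (19 ) /19,sqrt(2)/2,20/9, sqrt( 11), sqrt( 17), 16, 41, 74*sqrt(3)/3,  56]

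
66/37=66/37= 1.78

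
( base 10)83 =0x53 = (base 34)2f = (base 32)2J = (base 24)3B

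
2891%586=547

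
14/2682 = 7/1341 = 0.01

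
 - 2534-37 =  - 2571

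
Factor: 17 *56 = 952 = 2^3*7^1*17^1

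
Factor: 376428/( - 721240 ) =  - 381/730  =  - 2^ ( - 1)*3^1*5^ ( - 1) * 73^ ( - 1)*127^1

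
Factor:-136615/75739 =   -  5^1*23^ (-1 )*37^( - 1 )*307^1 = - 1535/851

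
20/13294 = 10/6647 = 0.00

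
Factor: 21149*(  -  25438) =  - 537988262 = - 2^1*7^1*23^1*79^1*21149^1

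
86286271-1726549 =84559722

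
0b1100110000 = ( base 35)nb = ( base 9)1106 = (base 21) 1HI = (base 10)816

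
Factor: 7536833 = 7536833^1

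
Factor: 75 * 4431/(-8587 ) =-332325/8587=- 3^2*5^2*7^1*31^( - 1 )*211^1*277^( - 1)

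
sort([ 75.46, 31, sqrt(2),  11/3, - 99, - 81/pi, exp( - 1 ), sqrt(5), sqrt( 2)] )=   [ - 99, - 81/pi, exp( - 1), sqrt ( 2), sqrt (2), sqrt(5), 11/3 , 31,75.46 ] 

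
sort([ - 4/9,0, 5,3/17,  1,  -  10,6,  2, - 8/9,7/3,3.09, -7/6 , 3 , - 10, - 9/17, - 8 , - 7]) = [ - 10, - 10,-8,-7, - 7/6, - 8/9, -9/17,  -  4/9,0, 3/17,  1, 2,7/3,3,  3.09,5, 6] 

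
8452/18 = 4226/9 = 469.56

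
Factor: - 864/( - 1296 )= 2^1*3^ ( - 1) = 2/3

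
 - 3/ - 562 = 3/562= 0.01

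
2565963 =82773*31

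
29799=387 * 77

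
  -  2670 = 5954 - 8624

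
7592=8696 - 1104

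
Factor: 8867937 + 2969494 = 239^1*49529^1 = 11837431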